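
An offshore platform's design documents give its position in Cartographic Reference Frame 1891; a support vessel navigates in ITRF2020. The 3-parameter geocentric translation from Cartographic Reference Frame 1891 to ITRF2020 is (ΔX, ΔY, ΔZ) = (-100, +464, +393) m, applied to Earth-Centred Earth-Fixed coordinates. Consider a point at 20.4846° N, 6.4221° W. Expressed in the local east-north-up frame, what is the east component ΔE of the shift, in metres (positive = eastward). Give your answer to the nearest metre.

ΔE = 450 m

The local east axis at (φ, λ) is (−sin λ, cos λ, 0), so ΔE = −sin(-6.4221°)·(-100) + cos(-6.4221°)·464 = 449.90 m.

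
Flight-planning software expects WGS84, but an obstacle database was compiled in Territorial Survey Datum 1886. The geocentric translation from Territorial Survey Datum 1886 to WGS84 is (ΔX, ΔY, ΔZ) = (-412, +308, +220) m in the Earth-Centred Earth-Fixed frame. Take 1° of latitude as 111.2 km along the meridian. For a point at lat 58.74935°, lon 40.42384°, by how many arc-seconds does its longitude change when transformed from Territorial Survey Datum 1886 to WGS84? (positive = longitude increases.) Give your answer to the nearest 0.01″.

sin φ = 0.854906, cos φ = 0.518783, sin λ = 0.648437, cos λ = 0.761269.
East component: ΔE = −sin λ·ΔX + cos λ·ΔY = −(0.648437)(-412) + (0.761269)(308) = 501.63 m.
1° of latitude spans 111200 m; at latitude φ, 1° of longitude spans that × cos φ = 57688.7 m, so Δλ = 501.63 / 57688.7 × 3600 = 31.303″.

Δλ = 31.30″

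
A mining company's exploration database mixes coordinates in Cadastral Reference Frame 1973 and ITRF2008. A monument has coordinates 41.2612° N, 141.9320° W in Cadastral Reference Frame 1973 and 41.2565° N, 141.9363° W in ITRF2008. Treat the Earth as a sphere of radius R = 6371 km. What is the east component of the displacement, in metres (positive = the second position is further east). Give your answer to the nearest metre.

ΔE = -359 m

Δφ = 41.2565° − 41.2612° = -0.0047°; Δλ = -141.9363° − -141.9320° = -0.0043°.
1° along a meridian = πR/180 = 111195 m.
ΔN = Δφ × 111195 = -522.6 m; ΔE = Δλ × 111195 × cos(41.2612°) = -0.0043 × 111195 × 0.751711 = -359.4 m.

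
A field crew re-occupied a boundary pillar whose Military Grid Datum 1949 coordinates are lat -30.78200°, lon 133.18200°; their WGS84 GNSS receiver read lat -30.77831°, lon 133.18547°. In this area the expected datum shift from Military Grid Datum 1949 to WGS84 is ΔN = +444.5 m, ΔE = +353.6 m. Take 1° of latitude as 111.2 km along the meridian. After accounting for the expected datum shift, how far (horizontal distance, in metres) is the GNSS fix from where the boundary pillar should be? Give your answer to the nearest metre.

41 m

Observed coordinate differences: Δφ = +0.00369°, Δλ = +0.00347°.
Converting to metres (1° lat = 111200 m, cos φ = 0.859121): observed ΔN = 410.3 m, observed ΔE = 331.5 m.
Subtracting the expected shift leaves a residual of 410.3 − (444.5) = -34.2 m north and 331.5 − (353.6) = -22.1 m east.
Residual distance = √((-34.2)² + (-22.1)²) = 40.7 m.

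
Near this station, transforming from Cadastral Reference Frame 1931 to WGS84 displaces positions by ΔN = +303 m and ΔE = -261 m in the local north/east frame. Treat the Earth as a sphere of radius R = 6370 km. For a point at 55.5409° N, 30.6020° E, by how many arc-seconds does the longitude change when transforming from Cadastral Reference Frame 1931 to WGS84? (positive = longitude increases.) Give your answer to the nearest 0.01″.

At latitude 55.5409°, cos φ = 0.565818.
One radian of longitude at latitude φ spans R cos φ, so Δλ = ΔE / (R cos φ) = -261.0 / (6370000 × 0.565818) = -7.2414e-05 rad = -14.937″.

Δλ = -14.94″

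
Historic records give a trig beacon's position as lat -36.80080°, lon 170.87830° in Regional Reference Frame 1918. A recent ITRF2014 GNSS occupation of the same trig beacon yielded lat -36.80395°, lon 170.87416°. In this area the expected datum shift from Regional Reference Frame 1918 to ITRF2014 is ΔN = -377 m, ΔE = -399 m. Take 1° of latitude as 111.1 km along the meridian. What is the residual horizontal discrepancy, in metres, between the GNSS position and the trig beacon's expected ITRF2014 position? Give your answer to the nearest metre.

41 m

Observed coordinate differences: Δφ = -0.00315°, Δλ = -0.00414°.
Converting to metres (1° lat = 111100 m, cos φ = 0.800723): observed ΔN = -350.0 m, observed ΔE = -368.3 m.
Subtracting the expected shift leaves a residual of -350.0 − (-377) = 27.0 m north and -368.3 − (-399) = 30.7 m east.
Residual distance = √(27.0² + 30.7²) = 40.9 m.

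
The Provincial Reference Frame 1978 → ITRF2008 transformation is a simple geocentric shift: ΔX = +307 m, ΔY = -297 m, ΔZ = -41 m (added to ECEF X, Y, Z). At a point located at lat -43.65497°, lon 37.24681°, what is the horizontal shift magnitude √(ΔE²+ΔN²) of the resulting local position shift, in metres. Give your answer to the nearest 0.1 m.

The local east axis at (φ, λ) is (−sin λ, cos λ, 0), so ΔE = −sin(37.24681°)·307 + cos(37.24681°)·(-297) = -422.23 m.
The local north axis is (−sin φ cos λ, −sin φ sin λ, cos φ), giving ΔN = 168.701 − 124.090 − 29.664 = 14.95 m.
Horizontal magnitude = √(ΔE² + ΔN²) = √((-422.23)² + 14.95²) = 422.50 m.

422.5 m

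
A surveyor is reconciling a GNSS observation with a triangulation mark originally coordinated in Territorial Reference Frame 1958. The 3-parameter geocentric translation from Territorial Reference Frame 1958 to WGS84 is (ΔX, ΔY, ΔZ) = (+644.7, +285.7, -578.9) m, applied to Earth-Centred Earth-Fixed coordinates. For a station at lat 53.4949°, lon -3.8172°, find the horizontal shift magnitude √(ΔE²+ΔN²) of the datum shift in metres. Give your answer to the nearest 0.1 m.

907.5 m

The local east axis at (φ, λ) is (−sin λ, cos λ, 0), so ΔE = −sin(-3.8172°)·644.7 + cos(-3.8172°)·285.7 = 327.99 m.
The local north axis is (−sin φ cos λ, −sin φ sin λ, cos φ), giving ΔN = -517.063 + 15.288 − 344.384 = -846.16 m.
Horizontal magnitude = √(ΔE² + ΔN²) = √(327.99² + (-846.16)²) = 907.50 m.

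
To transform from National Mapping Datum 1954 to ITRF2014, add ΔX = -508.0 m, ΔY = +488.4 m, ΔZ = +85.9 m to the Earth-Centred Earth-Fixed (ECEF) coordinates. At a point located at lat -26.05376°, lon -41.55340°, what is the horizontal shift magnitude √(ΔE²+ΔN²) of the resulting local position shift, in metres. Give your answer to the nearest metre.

The local east axis at (φ, λ) is (−sin λ, cos λ, 0), so ΔE = −sin(-41.55340°)·(-508.0) + cos(-41.55340°)·488.4 = 28.52 m.
The local north axis is (−sin φ cos λ, −sin φ sin λ, cos φ), giving ΔN = -166.970 − 142.290 + 77.171 = -232.09 m.
Horizontal magnitude = √(ΔE² + ΔN²) = √(28.52² + (-232.09)²) = 233.83 m.

234 m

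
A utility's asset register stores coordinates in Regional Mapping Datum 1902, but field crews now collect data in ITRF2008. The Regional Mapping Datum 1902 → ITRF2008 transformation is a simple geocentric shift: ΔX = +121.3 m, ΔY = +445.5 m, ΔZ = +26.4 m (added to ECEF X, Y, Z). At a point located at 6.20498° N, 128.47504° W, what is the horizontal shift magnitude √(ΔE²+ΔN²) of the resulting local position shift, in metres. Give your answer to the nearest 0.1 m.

At φ = 6.20498°, λ = -128.47504°: sin φ = 0.108086, cos φ = 0.994142, sin λ = -0.782879, cos λ = -0.622174.
ΔE = −sin λ·ΔX + cos λ·ΔY = −(-0.782879)·(121.3) + (-0.622174)·(445.5) = -182.22 m.
ΔN = −sin φ cos λ·ΔX − sin φ sin λ·ΔY + cos φ·ΔZ = −(0.108086)(-0.622174)(121.3) − (0.108086)(-0.782879)(445.5) + (0.994142)(26.4) = 72.10 m.
Horizontal magnitude = √(ΔE² + ΔN²) = √((-182.22)² + 72.10²) = 195.96 m.

196.0 m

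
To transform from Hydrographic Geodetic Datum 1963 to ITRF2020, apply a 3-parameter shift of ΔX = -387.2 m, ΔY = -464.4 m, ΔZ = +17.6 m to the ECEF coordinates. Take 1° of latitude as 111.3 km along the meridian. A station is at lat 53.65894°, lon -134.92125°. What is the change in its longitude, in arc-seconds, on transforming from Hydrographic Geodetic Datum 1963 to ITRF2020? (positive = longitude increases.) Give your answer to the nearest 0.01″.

sin φ = 0.805504, cos φ = 0.592591, sin λ = -0.708078, cos λ = -0.706134.
East component: ΔE = −sin λ·ΔX + cos λ·ΔY = −(-0.708078)(-387.2) + (-0.706134)(-464.4) = 53.76 m.
1° of latitude spans 111300 m; at latitude φ, 1° of longitude spans that × cos φ = 65955.3 m, so Δλ = 53.76 / 65955.3 × 3600 = 2.934″.

Δλ = 2.93″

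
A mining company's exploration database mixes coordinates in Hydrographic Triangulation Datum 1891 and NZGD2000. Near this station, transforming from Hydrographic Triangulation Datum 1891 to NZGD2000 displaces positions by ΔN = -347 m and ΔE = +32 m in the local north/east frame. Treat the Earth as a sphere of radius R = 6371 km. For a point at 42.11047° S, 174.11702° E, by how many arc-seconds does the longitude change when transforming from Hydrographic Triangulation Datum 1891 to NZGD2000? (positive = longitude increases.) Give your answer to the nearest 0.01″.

Δλ = 1.40″

At latitude -42.11047°, cos φ = 0.741853.
One radian of longitude at latitude φ spans R cos φ, so Δλ = ΔE / (R cos φ) = 32.0 / (6371000 × 0.741853) = 6.7706e-06 rad = 1.397″.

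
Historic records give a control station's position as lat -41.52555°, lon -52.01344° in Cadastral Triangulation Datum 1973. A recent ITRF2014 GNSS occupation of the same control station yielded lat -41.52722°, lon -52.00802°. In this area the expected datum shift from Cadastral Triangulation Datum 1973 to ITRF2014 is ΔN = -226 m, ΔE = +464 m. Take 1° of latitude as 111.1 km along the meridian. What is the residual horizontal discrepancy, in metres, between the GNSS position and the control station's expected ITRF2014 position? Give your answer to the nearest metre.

Observed coordinate differences: Δφ = -0.00167°, Δλ = +0.00542°.
Converting to metres (1° lat = 111100 m, cos φ = 0.748660): observed ΔN = -185.5 m, observed ΔE = 450.8 m.
Subtracting the expected shift leaves a residual of -185.5 − (-226) = 40.5 m north and 450.8 − (464) = -13.2 m east.
Residual distance = √(40.5² + (-13.2)²) = 42.6 m.

43 m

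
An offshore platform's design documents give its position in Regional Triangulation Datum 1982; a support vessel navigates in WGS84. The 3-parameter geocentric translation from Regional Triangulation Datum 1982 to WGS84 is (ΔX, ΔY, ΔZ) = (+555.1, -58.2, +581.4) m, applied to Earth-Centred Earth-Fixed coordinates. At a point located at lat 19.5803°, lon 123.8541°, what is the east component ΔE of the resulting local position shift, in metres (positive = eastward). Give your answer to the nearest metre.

ΔE = -429 m

The local east axis at (φ, λ) is (−sin λ, cos λ, 0), so ΔE = −sin(123.8541°)·555.1 + cos(123.8541°)·(-58.2) = -428.57 m.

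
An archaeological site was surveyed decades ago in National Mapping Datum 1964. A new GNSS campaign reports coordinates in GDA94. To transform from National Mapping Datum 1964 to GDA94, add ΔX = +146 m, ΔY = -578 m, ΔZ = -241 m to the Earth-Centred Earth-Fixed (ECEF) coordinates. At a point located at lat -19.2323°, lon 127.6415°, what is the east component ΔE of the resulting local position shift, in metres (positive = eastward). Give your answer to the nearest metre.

ΔE = 237 m

At φ = -19.2323°, λ = 127.6415°: sin φ = -0.329399, cos φ = 0.944191, sin λ = 0.791848, cos λ = -0.610719.
ΔE = −sin λ·ΔX + cos λ·ΔY = −(0.791848)·(146) + (-0.610719)·(-578) = 237.39 m.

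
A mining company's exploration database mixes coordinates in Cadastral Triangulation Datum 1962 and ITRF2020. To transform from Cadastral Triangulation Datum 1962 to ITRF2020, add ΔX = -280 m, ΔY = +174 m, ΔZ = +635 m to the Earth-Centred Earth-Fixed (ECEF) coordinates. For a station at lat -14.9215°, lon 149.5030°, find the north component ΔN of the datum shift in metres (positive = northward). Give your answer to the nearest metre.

ΔN = 698 m

At φ = -14.9215°, λ = 149.5030°: sin φ = -0.257495, cos φ = 0.966280, sin λ = 0.507493, cos λ = -0.861656.
ΔN = −sin φ cos λ·ΔX − sin φ sin λ·ΔY + cos φ·ΔZ = −(-0.257495)(-0.861656)(-280) − (-0.257495)(0.507493)(174) + (0.966280)(635) = 698.45 m.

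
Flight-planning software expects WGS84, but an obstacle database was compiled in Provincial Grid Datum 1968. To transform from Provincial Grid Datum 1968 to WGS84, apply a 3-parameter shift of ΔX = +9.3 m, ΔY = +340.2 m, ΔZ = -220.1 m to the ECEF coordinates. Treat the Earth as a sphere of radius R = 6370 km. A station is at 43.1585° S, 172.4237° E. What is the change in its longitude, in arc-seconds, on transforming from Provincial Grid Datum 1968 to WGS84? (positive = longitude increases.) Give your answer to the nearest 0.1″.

Δλ = -15.0″

sin φ = -0.684019, cos φ = 0.729464, sin λ = 0.131846, cos λ = -0.991270.
East component: ΔE = −sin λ·ΔX + cos λ·ΔY = −(0.131846)(9.3) + (-0.991270)(340.2) = -338.46 m.
1° of latitude spans πR/180 = 111177 m; at latitude φ, 1° of longitude spans that × cos φ = 81100.0 m, so Δλ = -338.46 / 81100.0 × 3600 = -15.024″.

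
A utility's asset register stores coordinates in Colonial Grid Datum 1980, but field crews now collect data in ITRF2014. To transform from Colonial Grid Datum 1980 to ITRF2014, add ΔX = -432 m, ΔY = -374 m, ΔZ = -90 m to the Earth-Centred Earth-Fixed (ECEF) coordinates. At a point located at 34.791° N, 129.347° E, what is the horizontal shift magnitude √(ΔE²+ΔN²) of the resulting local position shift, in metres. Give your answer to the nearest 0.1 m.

574.9 m

At φ = 34.791°, λ = 129.347°: sin φ = 0.570585, cos φ = 0.821239, sin λ = 0.773320, cos λ = -0.634015.
ΔE = −sin λ·ΔX + cos λ·ΔY = −(0.773320)·(-432) + (-0.634015)·(-374) = 571.20 m.
ΔN = −sin φ cos λ·ΔX − sin φ sin λ·ΔY + cos φ·ΔZ = −(0.570585)(-0.634015)(-432) − (0.570585)(0.773320)(-374) + (0.821239)(-90) = -65.17 m.
Horizontal magnitude = √(ΔE² + ΔN²) = √(571.20² + (-65.17)²) = 574.90 m.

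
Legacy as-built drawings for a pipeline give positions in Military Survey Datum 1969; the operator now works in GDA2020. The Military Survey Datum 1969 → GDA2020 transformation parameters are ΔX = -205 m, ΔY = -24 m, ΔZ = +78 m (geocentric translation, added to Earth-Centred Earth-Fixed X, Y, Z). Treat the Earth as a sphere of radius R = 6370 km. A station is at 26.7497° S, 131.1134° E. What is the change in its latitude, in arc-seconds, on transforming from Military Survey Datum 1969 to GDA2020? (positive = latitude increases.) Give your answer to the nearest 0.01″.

sin φ = -0.450094, cos φ = 0.892981, sin λ = 0.753410, cos λ = -0.657551.
North component: ΔN = −sin φ cos λ·ΔX − sin φ sin λ·ΔY + cos φ·ΔZ = −(-0.450094)(-0.657551)(-205) − (-0.450094)(0.753410)(-24) + (0.892981)(78) = 122.19 m.
1° of latitude spans πR/180 = 111177 m, so Δφ = 122.19 / 111177 × 3600 = 3.956″.

Δφ = 3.96″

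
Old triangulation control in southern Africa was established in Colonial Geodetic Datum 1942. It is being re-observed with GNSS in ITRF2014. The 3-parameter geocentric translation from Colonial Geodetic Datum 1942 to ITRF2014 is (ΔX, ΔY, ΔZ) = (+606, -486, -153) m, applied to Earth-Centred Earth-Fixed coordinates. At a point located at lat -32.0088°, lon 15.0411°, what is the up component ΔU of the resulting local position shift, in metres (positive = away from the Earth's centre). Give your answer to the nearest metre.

At φ = -32.0088°, λ = 15.0411°: sin φ = -0.530050, cos φ = 0.847967, sin λ = 0.259512, cos λ = 0.965740.
ΔU = cos φ cos λ·ΔX + cos φ sin λ·ΔY + sin φ·ΔZ = (0.847967)(0.965740)(606) + (0.847967)(0.259512)(-486) + (-0.530050)(-153) = 470.41 m.

ΔU = 470 m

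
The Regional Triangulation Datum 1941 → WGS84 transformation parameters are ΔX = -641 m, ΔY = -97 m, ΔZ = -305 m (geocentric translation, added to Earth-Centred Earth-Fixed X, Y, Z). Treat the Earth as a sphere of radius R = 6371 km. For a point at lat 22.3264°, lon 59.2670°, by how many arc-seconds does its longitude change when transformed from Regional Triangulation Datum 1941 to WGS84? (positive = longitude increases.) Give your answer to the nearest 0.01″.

sin φ = 0.379882, cos φ = 0.925035, sin λ = 0.859558, cos λ = 0.511038.
East component: ΔE = −sin λ·ΔX + cos λ·ΔY = −(0.859558)(-641) + (0.511038)(-97) = 501.41 m.
1° of latitude spans πR/180 = 111195 m; at latitude φ, 1° of longitude spans that × cos φ = 102859.2 m, so Δλ = 501.41 / 102859.2 × 3600 = 17.549″.

Δλ = 17.55″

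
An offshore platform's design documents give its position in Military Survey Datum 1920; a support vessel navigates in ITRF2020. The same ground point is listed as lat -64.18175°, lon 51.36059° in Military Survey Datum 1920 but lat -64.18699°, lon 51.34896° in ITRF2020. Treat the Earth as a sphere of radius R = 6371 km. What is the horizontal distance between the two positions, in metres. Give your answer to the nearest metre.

810 m

Δφ = -64.18699° − -64.18175° = -0.00524°; Δλ = 51.34896° − 51.36059° = -0.01163°.
1° along a meridian = πR/180 = 111195 m.
ΔN = Δφ × 111195 = -582.7 m; ΔE = Δλ × 111195 × cos(-64.18175°) = -0.01163 × 111195 × 0.435518 = -563.2 m.
Distance = √(ΔE² + ΔN²) = √((-563.2)² + (-582.7)²) = 810.4 m.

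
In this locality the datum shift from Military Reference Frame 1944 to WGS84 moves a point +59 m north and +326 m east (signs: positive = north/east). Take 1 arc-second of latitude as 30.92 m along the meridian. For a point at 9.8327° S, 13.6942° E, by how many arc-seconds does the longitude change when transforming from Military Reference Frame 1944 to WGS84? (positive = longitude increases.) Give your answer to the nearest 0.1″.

Δλ = 10.7″

At latitude -9.8327°, cos φ = 0.985311.
1″ of longitude at this latitude = 30.92 × cos φ = 30.4658 m, so Δλ = 326.0 / 30.4658 = 10.701″.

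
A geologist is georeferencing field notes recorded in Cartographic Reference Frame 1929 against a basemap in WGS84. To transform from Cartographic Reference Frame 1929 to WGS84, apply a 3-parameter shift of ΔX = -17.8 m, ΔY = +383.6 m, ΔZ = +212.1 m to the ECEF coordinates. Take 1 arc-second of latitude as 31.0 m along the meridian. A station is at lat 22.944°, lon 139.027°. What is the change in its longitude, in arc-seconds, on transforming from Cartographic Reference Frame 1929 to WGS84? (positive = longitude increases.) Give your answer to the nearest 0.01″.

sin φ = 0.389831, cos φ = 0.920886, sin λ = 0.655703, cos λ = -0.755019.
East component: ΔE = −sin λ·ΔX + cos λ·ΔY = −(0.655703)(-17.8) + (-0.755019)(383.6) = -277.95 m.
1° of latitude spans 3600 × 31.00 = 111600 m; at latitude φ, 1° of longitude spans that × cos φ = 102770.9 m, so Δλ = -277.95 / 102770.9 × 3600 = -9.737″.

Δλ = -9.74″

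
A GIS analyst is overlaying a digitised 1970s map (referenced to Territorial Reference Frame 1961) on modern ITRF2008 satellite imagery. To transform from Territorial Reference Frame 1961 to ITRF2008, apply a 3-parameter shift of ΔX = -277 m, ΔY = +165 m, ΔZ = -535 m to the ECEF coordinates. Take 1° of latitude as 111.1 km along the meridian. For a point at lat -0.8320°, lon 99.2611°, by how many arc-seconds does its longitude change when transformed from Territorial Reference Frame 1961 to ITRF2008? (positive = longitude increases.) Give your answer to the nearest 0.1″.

Δλ = 8.0″

sin φ = -0.014521, cos φ = 0.999895, sin λ = 0.986965, cos λ = -0.160934.
East component: ΔE = −sin λ·ΔX + cos λ·ΔY = −(0.986965)(-277) + (-0.160934)(165) = 246.84 m.
1° of latitude spans 111100 m; at latitude φ, 1° of longitude spans that × cos φ = 111088.3 m, so Δλ = 246.84 / 111088.3 × 3600 = 7.999″.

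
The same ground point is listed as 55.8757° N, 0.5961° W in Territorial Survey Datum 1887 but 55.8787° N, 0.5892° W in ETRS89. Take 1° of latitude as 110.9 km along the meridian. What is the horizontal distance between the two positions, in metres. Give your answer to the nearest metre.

Δφ = 55.8787° − 55.8757° = +0.0030°; Δλ = -0.5892° − -0.5961° = +0.0069°.
ΔN = Δφ × 110900 = 332.7 m; ΔE = Δλ × 110900 × cos(55.8757°) = +0.0069 × 110900 × 0.560990 = 429.3 m.
Distance = √(ΔE² + ΔN²) = √(429.3² + 332.7²) = 543.1 m.

543 m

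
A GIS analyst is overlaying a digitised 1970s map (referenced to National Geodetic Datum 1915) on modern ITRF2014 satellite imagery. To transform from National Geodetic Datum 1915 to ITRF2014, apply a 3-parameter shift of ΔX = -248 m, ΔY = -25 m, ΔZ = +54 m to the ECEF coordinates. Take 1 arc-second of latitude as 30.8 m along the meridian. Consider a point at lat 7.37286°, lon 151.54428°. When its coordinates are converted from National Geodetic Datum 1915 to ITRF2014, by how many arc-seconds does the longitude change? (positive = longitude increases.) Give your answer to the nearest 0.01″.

Δλ = 4.59″

sin φ = 0.128326, cos φ = 0.991732, sin λ = 0.476479, cos λ = -0.879186.
East component: ΔE = −sin λ·ΔX + cos λ·ΔY = −(0.476479)(-248) + (-0.879186)(-25) = 140.15 m.
1° of latitude spans 3600 × 30.80 = 110880 m; at latitude φ, 1° of longitude spans that × cos φ = 109963.3 m, so Δλ = 140.15 / 109963.3 × 3600 = 4.588″.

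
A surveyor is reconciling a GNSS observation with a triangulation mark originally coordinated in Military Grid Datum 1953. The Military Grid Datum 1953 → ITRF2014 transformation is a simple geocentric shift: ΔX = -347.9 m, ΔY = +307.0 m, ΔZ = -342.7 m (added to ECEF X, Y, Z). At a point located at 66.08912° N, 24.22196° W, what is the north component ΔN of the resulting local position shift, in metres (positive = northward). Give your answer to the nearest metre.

ΔN = 266 m

At φ = 66.08912°, λ = -24.22196°: sin φ = 0.914177, cos φ = 0.405315, sin λ = -0.410273, cos λ = 0.911963.
ΔN = −sin φ cos λ·ΔX − sin φ sin λ·ΔY + cos φ·ΔZ = −(0.914177)(0.911963)(-347.9) − (0.914177)(-0.410273)(307.0) + (0.405315)(-342.7) = 266.29 m.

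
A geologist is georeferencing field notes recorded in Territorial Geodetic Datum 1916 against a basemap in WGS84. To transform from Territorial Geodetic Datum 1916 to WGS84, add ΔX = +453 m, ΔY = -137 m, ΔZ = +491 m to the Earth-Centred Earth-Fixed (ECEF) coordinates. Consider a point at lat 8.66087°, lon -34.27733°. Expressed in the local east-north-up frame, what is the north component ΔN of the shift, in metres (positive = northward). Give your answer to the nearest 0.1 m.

ΔN = 417.4 m

At φ = 8.66087°, λ = -34.27733°: sin φ = 0.150586, cos φ = 0.988597, sin λ = -0.563199, cos λ = 0.826321.
ΔN = −sin φ cos λ·ΔX − sin φ sin λ·ΔY + cos φ·ΔZ = −(0.150586)(0.826321)(453) − (0.150586)(-0.563199)(-137) + (0.988597)(491) = 417.41 m.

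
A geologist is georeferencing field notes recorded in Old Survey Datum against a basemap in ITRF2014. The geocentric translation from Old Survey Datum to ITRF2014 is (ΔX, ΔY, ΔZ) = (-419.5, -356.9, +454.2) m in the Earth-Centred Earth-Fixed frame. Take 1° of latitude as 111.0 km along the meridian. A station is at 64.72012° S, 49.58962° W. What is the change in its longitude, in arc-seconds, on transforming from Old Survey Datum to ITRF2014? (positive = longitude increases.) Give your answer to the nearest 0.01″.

Δλ = -41.83″

sin φ = -0.904233, cos φ = 0.427040, sin λ = -0.761421, cos λ = 0.648258.
East component: ΔE = −sin λ·ΔX + cos λ·ΔY = −(-0.761421)(-419.5) + (0.648258)(-356.9) = -550.78 m.
1° of latitude spans 111000 m; at latitude φ, 1° of longitude spans that × cos φ = 47401.5 m, so Δλ = -550.78 / 47401.5 × 3600 = -41.830″.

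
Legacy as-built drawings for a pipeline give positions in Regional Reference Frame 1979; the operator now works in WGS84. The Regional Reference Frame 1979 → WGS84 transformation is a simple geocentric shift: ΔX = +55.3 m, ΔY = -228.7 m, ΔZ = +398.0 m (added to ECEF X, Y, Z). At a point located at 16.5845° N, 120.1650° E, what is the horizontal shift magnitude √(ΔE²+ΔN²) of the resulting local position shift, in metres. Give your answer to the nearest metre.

At φ = 16.5845°, λ = 120.1650°: sin φ = 0.285429, cos φ = 0.958400, sin λ = 0.864582, cos λ = -0.502492.
ΔE = −sin λ·ΔX + cos λ·ΔY = −(0.864582)·(55.3) + (-0.502492)·(-228.7) = 67.11 m.
ΔN = −sin φ cos λ·ΔX − sin φ sin λ·ΔY + cos φ·ΔZ = −(0.285429)(-0.502492)(55.3) − (0.285429)(0.864582)(-228.7) + (0.958400)(398.0) = 445.81 m.
Horizontal magnitude = √(ΔE² + ΔN²) = √(67.11² + 445.81²) = 450.84 m.

451 m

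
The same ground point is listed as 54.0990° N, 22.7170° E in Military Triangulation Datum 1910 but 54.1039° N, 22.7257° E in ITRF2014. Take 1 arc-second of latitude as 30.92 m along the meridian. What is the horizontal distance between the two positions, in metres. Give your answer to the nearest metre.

787 m

Δφ = 54.1039° − 54.0990° = +0.0049°; Δλ = 22.7257° − 22.7170° = +0.0087°.
1° of latitude = 3600 × 30.92 = 111312 m.
ΔN = Δφ × 111312 = 545.4 m; ΔE = Δλ × 111312 × cos(54.0990°) = +0.0087 × 111312 × 0.586386 = 567.9 m.
Distance = √(ΔE² + ΔN²) = √(567.9² + 545.4²) = 787.4 m.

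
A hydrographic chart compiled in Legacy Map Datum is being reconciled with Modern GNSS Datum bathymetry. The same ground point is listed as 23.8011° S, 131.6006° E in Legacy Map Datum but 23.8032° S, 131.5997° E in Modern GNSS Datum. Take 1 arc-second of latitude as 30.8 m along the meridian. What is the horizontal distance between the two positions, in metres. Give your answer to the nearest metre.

Δφ = -23.8032° − -23.8011° = -0.0021°; Δλ = 131.5997° − 131.6006° = -0.0009°.
1° of latitude = 3600 × 30.80 = 110880 m.
ΔN = Δφ × 110880 = -232.8 m; ΔE = Δλ × 110880 × cos(-23.8011°) = -0.0009 × 110880 × 0.914952 = -91.3 m.
Distance = √(ΔE² + ΔN²) = √((-91.3)² + (-232.8)²) = 250.1 m.

250 m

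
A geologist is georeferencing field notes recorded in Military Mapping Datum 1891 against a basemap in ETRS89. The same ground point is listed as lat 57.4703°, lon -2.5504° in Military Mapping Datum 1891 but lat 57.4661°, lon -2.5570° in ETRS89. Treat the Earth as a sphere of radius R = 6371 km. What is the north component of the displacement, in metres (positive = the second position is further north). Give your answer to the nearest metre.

ΔN = -467 m

Δφ = 57.4661° − 57.4703° = -0.0042°; Δλ = -2.5570° − -2.5504° = -0.0066°.
1° along a meridian = πR/180 = 111195 m.
ΔN = Δφ × 111195 = -467.0 m; ΔE = Δλ × 111195 × cos(57.4703°) = -0.0066 × 111195 × 0.537737 = -394.6 m.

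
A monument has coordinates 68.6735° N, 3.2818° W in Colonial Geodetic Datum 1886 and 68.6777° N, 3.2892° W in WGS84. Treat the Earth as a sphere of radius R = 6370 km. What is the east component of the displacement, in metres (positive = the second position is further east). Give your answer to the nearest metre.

Δφ = 68.6777° − 68.6735° = +0.0042°; Δλ = -3.2892° − -3.2818° = -0.0074°.
1° along a meridian = πR/180 = 111177 m.
ΔN = Δφ × 111177 = 466.9 m; ΔE = Δλ × 111177 × cos(68.6735°) = -0.0074 × 111177 × 0.363682 = -299.2 m.

ΔE = -299 m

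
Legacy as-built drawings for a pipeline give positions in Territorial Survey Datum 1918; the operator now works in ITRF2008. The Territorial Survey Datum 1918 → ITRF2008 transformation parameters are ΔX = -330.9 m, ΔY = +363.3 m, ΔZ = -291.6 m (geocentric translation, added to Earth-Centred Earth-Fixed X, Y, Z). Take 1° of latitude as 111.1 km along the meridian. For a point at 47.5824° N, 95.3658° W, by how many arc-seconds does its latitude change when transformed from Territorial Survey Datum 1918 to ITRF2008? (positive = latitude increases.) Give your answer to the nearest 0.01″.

sin φ = 0.738248, cos φ = 0.674529, sin λ = -0.995618, cos λ = -0.093514.
North component: ΔN = −sin φ cos λ·ΔX − sin φ sin λ·ΔY + cos φ·ΔZ = −(0.738248)(-0.093514)(-330.9) − (0.738248)(-0.995618)(363.3) + (0.674529)(-291.6) = 47.49 m.
1° of latitude spans 111100 m, so Δφ = 47.49 / 111100 × 3600 = 1.539″.

Δφ = 1.54″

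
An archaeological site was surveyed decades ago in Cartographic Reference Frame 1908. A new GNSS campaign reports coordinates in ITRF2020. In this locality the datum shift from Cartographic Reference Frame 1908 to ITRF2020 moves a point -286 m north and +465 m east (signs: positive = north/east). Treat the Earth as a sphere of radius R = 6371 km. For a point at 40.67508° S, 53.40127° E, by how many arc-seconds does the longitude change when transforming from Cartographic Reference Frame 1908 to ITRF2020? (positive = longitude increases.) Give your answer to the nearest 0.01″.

At latitude -40.67508°, cos φ = 0.758418.
One radian of longitude at latitude φ spans R cos φ, so Δλ = ΔE / (R cos φ) = 465.0 / (6371000 × 0.758418) = 9.6236e-05 rad = 19.850″.

Δλ = 19.85″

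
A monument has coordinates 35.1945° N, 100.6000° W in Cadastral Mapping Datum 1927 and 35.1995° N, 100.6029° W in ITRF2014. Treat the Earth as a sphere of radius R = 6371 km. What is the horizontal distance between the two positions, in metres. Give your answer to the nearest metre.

615 m

Δφ = 35.1995° − 35.1945° = +0.0050°; Δλ = -100.6029° − -100.6000° = -0.0029°.
1° along a meridian = πR/180 = 111195 m.
ΔN = Δφ × 111195 = 556.0 m; ΔE = Δλ × 111195 × cos(35.1945°) = -0.0029 × 111195 × 0.817200 = -263.5 m.
Distance = √(ΔE² + ΔN²) = √((-263.5)² + 556.0²) = 615.3 m.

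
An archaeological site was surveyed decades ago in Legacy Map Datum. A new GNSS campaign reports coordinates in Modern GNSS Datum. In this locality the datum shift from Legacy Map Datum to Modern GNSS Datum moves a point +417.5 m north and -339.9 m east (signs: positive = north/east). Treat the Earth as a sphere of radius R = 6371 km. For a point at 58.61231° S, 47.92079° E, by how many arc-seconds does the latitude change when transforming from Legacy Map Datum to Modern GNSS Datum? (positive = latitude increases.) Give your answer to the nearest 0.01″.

Δφ = 13.52″

On a sphere of radius R, 1 rad of latitude = R, so Δφ = ΔN / R = 417.5 / 6371000 = 6.5531e-05 rad = 13.517″.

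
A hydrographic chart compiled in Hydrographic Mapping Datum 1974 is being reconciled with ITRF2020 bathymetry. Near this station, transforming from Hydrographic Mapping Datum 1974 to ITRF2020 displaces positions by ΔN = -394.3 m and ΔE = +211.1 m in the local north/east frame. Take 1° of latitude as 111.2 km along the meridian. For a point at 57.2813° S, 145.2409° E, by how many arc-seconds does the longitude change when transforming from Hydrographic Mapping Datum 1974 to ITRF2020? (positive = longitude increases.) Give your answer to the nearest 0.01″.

At latitude -57.2813°, cos φ = 0.540515.
1° of longitude at this latitude = 111.2 × cos φ = 60.11 km, so Δλ = 211.1 / 60105.3 = 0.0035122° = 12.644″.

Δλ = 12.64″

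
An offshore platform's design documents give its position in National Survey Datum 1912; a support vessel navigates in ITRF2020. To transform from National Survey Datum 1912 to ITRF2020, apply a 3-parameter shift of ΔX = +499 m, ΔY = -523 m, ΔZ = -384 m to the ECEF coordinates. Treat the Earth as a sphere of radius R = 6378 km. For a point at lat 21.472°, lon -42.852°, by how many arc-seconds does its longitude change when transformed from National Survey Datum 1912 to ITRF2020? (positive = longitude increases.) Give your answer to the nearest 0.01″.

sin φ = 0.366046, cos φ = 0.930597, sin λ = -0.680107, cos λ = 0.733113.
East component: ΔE = −sin λ·ΔX + cos λ·ΔY = −(-0.680107)(499) + (0.733113)(-523) = -44.04 m.
1° of latitude spans πR/180 = 111317 m; at latitude φ, 1° of longitude spans that × cos φ = 103591.3 m, so Δλ = -44.04 / 103591.3 × 3600 = -1.531″.

Δλ = -1.53″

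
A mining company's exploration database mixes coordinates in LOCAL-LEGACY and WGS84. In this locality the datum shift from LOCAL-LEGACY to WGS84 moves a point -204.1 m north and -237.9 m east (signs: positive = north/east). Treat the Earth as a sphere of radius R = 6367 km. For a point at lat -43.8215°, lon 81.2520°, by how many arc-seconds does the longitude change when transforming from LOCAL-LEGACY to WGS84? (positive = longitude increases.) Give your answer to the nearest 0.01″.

At latitude -43.8215°, cos φ = 0.721500.
One radian of longitude at latitude φ spans R cos φ, so Δλ = ΔE / (R cos φ) = -237.9 / (6367000 × 0.721500) = -5.1787e-05 rad = -10.682″.

Δλ = -10.68″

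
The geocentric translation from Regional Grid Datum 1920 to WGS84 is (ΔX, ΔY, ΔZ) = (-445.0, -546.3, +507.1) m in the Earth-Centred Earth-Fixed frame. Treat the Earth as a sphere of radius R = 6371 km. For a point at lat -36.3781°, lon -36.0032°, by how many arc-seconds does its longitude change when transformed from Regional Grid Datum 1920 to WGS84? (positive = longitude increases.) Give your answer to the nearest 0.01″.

Δλ = -28.29″

sin φ = -0.593111, cos φ = 0.805121, sin λ = -0.587830, cos λ = 0.808984.
East component: ΔE = −sin λ·ΔX + cos λ·ΔY = −(-0.587830)(-445.0) + (0.808984)(-546.3) = -703.53 m.
1° of latitude spans πR/180 = 111195 m; at latitude φ, 1° of longitude spans that × cos φ = 89525.3 m, so Δλ = -703.53 / 89525.3 × 3600 = -28.291″.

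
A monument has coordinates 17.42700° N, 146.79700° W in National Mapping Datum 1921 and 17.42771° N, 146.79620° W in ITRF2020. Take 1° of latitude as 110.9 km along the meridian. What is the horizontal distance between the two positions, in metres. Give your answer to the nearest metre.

Δφ = 17.42771° − 17.42700° = +0.00071°; Δλ = -146.79620° − -146.79700° = +0.00080°.
ΔN = Δφ × 110900 = 78.7 m; ΔE = Δλ × 110900 × cos(17.42700°) = +0.00080 × 110900 × 0.954099 = 84.6 m.
Distance = √(ΔE² + ΔN²) = √(84.6² + 78.7²) = 115.6 m.

116 m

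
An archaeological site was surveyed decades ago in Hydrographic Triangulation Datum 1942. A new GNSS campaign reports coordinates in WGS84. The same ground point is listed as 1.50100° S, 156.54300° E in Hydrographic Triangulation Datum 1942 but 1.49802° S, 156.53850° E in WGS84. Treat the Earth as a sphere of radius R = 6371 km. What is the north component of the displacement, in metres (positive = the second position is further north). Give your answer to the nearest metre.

ΔN = 331 m

Δφ = -1.49802° − -1.50100° = +0.00298°; Δλ = 156.53850° − 156.54300° = -0.00450°.
1° along a meridian = πR/180 = 111195 m.
ΔN = Δφ × 111195 = 331.4 m; ΔE = Δλ × 111195 × cos(-1.50100°) = -0.00450 × 111195 × 0.999657 = -500.2 m.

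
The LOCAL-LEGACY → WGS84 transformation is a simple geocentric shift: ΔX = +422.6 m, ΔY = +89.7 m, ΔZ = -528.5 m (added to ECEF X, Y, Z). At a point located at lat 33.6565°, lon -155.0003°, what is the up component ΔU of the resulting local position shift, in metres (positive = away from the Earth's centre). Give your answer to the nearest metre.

At φ = 33.6565°, λ = -155.0003°: sin φ = 0.554213, cos φ = 0.832375, sin λ = -0.422614, cos λ = -0.906310.
ΔU = cos φ cos λ·ΔX + cos φ sin λ·ΔY + sin φ·ΔZ = (0.832375)(-0.906310)(422.6) + (0.832375)(-0.422614)(89.7) + (0.554213)(-528.5) = -643.26 m.

ΔU = -643 m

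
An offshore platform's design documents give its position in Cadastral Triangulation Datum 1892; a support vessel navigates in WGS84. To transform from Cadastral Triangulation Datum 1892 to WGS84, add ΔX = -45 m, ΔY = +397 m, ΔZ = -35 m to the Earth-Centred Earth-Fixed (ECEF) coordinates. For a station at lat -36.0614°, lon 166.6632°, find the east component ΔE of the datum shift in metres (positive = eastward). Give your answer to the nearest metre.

ΔE = -376 m

The local east axis at (φ, λ) is (−sin λ, cos λ, 0), so ΔE = −sin(166.6632°)·(-45) + cos(166.6632°)·397 = -375.91 m.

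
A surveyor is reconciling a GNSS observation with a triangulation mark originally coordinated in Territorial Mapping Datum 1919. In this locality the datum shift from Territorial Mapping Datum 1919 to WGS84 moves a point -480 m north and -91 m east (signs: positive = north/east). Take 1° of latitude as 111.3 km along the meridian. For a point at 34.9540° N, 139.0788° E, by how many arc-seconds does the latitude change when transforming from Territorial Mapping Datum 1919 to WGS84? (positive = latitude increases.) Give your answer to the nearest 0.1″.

1° of latitude = 111.3 km, so Δφ = -480.0 / 111300 = -0.0043127° = -15.526″.

Δφ = -15.5″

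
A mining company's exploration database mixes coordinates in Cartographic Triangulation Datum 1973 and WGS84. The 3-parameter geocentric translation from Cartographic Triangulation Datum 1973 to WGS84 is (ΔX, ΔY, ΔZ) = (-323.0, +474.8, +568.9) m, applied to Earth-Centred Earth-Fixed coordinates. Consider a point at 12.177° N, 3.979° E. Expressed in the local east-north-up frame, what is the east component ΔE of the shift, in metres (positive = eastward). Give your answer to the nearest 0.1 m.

At φ = 12.177°, λ = 3.979°: sin φ = 0.210932, cos φ = 0.977501, sin λ = 0.069391, cos λ = 0.997590.
ΔE = −sin λ·ΔX + cos λ·ΔY = −(0.069391)·(-323.0) + (0.997590)·(474.8) = 496.07 m.

ΔE = 496.1 m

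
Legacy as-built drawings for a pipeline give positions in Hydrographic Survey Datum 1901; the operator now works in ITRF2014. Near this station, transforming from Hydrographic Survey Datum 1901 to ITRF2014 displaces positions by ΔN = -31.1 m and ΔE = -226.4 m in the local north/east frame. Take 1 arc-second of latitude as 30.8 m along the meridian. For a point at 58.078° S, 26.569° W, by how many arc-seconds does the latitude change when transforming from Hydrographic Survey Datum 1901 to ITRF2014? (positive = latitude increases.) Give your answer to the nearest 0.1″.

1″ of latitude = 30.80 m, so Δφ = -31.1 / 30.80 = -1.010″.

Δφ = -1.0″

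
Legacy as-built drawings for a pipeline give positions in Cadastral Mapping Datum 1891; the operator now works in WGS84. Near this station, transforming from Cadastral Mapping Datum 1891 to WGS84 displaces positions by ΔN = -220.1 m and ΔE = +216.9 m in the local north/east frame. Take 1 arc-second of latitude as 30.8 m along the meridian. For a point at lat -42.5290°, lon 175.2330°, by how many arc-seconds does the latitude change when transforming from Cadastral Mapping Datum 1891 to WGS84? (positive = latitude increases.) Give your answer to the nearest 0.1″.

1″ of latitude = 30.80 m, so Δφ = -220.1 / 30.80 = -7.146″.

Δφ = -7.1″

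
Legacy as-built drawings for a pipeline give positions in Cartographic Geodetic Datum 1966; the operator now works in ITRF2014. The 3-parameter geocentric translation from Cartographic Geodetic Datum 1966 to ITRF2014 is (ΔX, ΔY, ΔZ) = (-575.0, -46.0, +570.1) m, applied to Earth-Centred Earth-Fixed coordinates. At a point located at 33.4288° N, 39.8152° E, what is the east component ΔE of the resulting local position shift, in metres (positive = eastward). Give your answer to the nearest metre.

ΔE = 333 m

The local east axis at (φ, λ) is (−sin λ, cos λ, 0), so ΔE = −sin(39.8152°)·(-575.0) + cos(39.8152°)·(-46.0) = 332.85 m.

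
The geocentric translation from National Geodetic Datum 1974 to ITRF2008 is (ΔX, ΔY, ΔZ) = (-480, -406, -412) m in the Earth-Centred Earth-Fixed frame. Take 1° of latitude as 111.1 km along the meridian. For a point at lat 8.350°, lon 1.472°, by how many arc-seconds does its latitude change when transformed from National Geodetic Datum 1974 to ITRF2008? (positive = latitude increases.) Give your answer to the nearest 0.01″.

sin φ = 0.145220, cos φ = 0.989399, sin λ = 0.025688, cos λ = 0.999670.
North component: ΔN = −sin φ cos λ·ΔX − sin φ sin λ·ΔY + cos φ·ΔZ = −(0.145220)(0.999670)(-480) − (0.145220)(0.025688)(-406) + (0.989399)(-412) = -336.44 m.
1° of latitude spans 111100 m, so Δφ = -336.44 / 111100 × 3600 = -10.902″.

Δφ = -10.90″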